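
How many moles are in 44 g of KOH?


M(KOH) = 56.11 g/mol
n = mass/M = 44/56.11 = 0.7842 mol

0.7842 mol


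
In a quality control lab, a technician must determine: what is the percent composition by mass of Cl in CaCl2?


M(CaCl2) = 1×40.08 + 2×35.45 = 110.98 g/mol
Mass of Cl = 2 × 35.45 = 70.90 g/mol
% Cl = 70.90/110.98 × 100 = 63.89%

63.89%


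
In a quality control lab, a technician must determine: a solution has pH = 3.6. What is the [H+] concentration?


[H+] = 10^(-pH) = 10^(-3.6)
= 2.51×10^-4 M

2.51×10^-4 M


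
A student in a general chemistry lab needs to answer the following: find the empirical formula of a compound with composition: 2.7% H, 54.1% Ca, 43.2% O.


Assume 100 g sample. Moles of each element:
  H: 2.7/1.008 = 2.679 mol
  Ca: 54.1/40.08 = 1.35 mol
  O: 43.2/16.0 = 2.7 mol
Divide by smallest (1.35):
  H: 2.679/1.35 = 1.98
  Ca: 1.35/1.35 = 1.0
  O: 2.7/1.35 = 2.0
Empirical formula: CaO2H2

CaO2H2


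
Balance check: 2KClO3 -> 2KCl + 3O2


Equation: 2KClO3 -> 2KCl + 3O2
Check atoms: Cl: 2=2, K: 2=2, O: 6=6
Balanced

Yes, balanced


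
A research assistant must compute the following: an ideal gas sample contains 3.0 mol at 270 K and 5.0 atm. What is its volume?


PV = nRT  (R = 0.08206 L·atm/(mol·K))
V = nRT/P = 3.0×0.08206×270/5.0
= 13.294 L

13.294 L


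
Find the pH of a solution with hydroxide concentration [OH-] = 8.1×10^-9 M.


pOH = -log10([OH-]) = -log10(8.1×10^-9)
= 9 - log10(8.1) = 8.09
pH = 14 - pOH = 14 - 8.09 = 5.91

5.91


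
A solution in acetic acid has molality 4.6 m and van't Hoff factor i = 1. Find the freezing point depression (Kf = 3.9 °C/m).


ΔTf = Kf × m × i
= 3.9 × 4.6 × 1
= 17.94 °C

17.94 °C


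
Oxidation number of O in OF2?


F is always -1; 2(-1) + x = 0, so O = +2
Oxidation number: +2

+2


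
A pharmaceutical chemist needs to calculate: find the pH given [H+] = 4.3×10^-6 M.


pH = -log10([H+]) = -log10(4.3×10^-6)
= 6 - log10(4.3)
= 6 - 0.63
= 5.37

5.37


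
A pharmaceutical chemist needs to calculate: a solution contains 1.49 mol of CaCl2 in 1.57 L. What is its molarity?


M = n/V = 1.49/1.57 = 0.949 mol/L

0.949 M


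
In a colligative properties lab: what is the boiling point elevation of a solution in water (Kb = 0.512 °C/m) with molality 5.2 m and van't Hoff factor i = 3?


ΔTb = Kb × m × i
= 0.512 × 5.2 × 3
= 7.9872 °C

7.9872 °C


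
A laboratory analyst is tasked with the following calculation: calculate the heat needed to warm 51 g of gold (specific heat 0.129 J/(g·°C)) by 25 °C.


q = mcΔT = 51 × 0.129 × 25
= 164.48 J

164.48 J


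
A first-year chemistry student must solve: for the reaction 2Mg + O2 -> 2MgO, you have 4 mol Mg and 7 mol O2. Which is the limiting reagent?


Mole ratio available / coefficient:
  Mg: 4/2 = 2.000
  O2: 7/1 = 7.000
Smaller ratio is limiting.

Mg


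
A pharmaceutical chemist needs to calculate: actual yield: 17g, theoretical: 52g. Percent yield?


% yield = actual/theoretical × 100
= 17/52 × 100
= 32.69%

32.69%


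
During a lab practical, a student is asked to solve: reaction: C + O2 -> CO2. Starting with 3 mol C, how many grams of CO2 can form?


Mole ratio CO2:C = 1:1
n(CO2) = 3 × 1/1 = 3.000 mol
mass = 3.000 × 44.01 = 132.03 g

132.03 g


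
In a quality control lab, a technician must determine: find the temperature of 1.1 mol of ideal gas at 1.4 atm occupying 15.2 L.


PV = nRT  (R = 0.08206 L·atm/(mol·K))
T = PV/(nR) = 1.4×15.2/(1.1×0.08206)
= 21.28/0.090266
= 235.75 K

235.75 K


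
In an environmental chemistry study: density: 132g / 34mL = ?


ρ = mass/volume
= 132/34
= 3.882 g/mL

3.882 g/mL


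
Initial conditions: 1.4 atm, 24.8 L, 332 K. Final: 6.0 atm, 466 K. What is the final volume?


P1V1/T1 = P2V2/T2
V2 = P1V1T2/(T1P2)
= 1.4×24.8×466/(332×6.0)
= 8.122 L

8.122 L


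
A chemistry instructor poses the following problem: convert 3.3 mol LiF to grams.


M(LiF) = 25.94 g/mol
mass = n × M = 3.3 × 25.94 = 85.60 g

85.60 g


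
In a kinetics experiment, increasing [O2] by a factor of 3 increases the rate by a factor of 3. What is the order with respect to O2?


rate ∝ [O2]^n
3^n = 3 → n = 1
Order in O2: 1

1


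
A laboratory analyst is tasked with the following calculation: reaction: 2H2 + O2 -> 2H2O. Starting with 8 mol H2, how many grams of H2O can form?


Mole ratio H2O:H2 = 2:2
n(H2O) = 8 × 2/2 = 8.000 mol
mass = 8.000 × 18.02 = 144.16 g

144.16 g


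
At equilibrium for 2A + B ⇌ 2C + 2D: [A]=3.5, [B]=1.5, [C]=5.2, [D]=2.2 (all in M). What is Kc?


Kc = [C]^2[D]^2/([A]^2[B])
= (5.2^2 × 2.2^2)/(3.5^2 × 1.5^1)
= 130.8736/18.375
= 7.122

7.122


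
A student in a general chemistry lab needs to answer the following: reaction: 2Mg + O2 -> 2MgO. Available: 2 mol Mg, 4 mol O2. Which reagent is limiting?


Mole ratio available / coefficient:
  Mg: 2/2 = 1.000
  O2: 4/1 = 4.000
Smaller ratio is limiting.

Mg


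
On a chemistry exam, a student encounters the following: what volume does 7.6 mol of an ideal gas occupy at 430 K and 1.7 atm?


PV = nRT  (R = 0.08206 L·atm/(mol·K))
V = nRT/P = 7.6×0.08206×430/1.7
= 157.748 L

157.748 L


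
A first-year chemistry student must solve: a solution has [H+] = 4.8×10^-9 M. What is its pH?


pH = -log10([H+]) = -log10(4.8×10^-9)
= 9 - log10(4.8)
= 9 - 0.68
= 8.32

8.32


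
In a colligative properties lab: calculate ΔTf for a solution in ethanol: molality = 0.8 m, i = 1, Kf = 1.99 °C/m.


ΔTf = Kf × m × i
= 1.99 × 0.8 × 1
= 1.592 °C

1.592 °C


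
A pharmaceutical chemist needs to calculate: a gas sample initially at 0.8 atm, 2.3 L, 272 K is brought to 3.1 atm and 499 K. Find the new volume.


P1V1/T1 = P2V2/T2
V2 = P1V1T2/(T1P2)
= 0.8×2.3×499/(272×3.1)
= 1.089 L

1.089 L


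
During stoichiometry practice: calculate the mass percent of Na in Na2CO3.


M(Na2CO3) = 2×22.99 + 1×12.01 + 3×16.0 = 105.99 g/mol
Mass of Na = 2 × 22.99 = 45.98 g/mol
% Na = 45.98/105.99 × 100 = 43.38%

43.38%


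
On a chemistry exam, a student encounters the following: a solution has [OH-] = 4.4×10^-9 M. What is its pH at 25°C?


pOH = -log10([OH-]) = -log10(4.4×10^-9)
= 9 - log10(4.4) = 8.36
pH = 14 - pOH = 14 - 8.36 = 5.64

5.64


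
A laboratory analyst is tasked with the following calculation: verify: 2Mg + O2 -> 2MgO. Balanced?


Equation: 2Mg + O2 -> 2MgO
Check atoms: Mg: 2=2, O: 2=2
Balanced

Yes, balanced


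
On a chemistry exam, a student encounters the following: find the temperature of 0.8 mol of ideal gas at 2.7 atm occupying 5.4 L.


PV = nRT  (R = 0.08206 L·atm/(mol·K))
T = PV/(nR) = 2.7×5.4/(0.8×0.08206)
= 14.58/0.065648
= 222.09 K

222.09 K


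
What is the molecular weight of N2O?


M(N2O) = 2×14.01 + 1×16.0
= 28.02 + 16.0
= 44.02 g/mol

44.02 g/mol


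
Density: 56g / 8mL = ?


ρ = mass/volume
= 56/8
= 7.0 g/mL

7.0 g/mL


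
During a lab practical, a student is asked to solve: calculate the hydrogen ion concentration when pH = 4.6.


[H+] = 10^(-pH) = 10^(-4.6)
= 2.51×10^-5 M

2.51×10^-5 M


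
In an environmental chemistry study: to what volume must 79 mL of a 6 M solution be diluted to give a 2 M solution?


C1V1 = C2V2
6 × 79 = 2 × V2
V2 = 474/2 = 237.0 mL

237.0 mL


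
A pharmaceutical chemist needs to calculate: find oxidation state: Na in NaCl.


Group 1 metal: +1
Oxidation number: +1

+1


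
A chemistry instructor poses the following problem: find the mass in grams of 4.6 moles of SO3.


M(SO3) = 80.07 g/mol
mass = n × M = 4.6 × 80.07 = 368.32 g

368.32 g


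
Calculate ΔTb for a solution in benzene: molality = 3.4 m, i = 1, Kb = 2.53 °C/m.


ΔTb = Kb × m × i
= 2.53 × 3.4 × 1
= 8.602 °C

8.602 °C


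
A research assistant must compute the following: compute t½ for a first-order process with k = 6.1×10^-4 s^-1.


t½ = ln2/k = 0.693147/(6.1×10^-4 s^-1)
= 1136 s

1136 s


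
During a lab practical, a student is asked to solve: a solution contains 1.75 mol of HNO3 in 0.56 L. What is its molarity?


M = n/V = 1.75/0.56 = 3.125 mol/L

3.125 M


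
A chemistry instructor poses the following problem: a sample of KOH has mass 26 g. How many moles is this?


M(KOH) = 56.11 g/mol
n = mass/M = 26/56.11 = 0.4634 mol

0.4634 mol


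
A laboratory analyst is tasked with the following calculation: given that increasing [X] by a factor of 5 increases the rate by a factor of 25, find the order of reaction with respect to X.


rate ∝ [X]^n
5^n = 25 → n = 2
Order in X: 2

2


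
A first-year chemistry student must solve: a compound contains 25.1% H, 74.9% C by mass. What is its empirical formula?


Assume 100 g sample. Moles of each element:
  H: 25.1/1.008 = 24.901 mol
  C: 74.9/12.01 = 6.236 mol
Divide by smallest (6.236):
  H: 24.901/6.236 = 3.99
  C: 6.236/6.236 = 1.0
Empirical formula: CH4

CH4


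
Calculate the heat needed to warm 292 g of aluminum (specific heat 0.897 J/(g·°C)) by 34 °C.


q = mcΔT = 292 × 0.897 × 34
= 8905.42 J

8905.42 J


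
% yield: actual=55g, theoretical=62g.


% yield = actual/theoretical × 100
= 55/62 × 100
= 88.71%

88.71%


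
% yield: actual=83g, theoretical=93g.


% yield = actual/theoretical × 100
= 83/93 × 100
= 89.25%

89.25%


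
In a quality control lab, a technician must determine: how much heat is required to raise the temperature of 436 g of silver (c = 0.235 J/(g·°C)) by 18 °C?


q = mcΔT = 436 × 0.235 × 18
= 1844.28 J

1844.28 J


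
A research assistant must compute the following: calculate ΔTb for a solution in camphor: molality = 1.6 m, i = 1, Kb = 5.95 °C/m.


ΔTb = Kb × m × i
= 5.95 × 1.6 × 1
= 9.52 °C

9.52 °C


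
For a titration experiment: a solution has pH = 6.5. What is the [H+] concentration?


[H+] = 10^(-pH) = 10^(-6.5)
= 3.16×10^-7 M

3.16×10^-7 M


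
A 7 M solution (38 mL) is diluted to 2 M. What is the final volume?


C1V1 = C2V2
7 × 38 = 2 × V2
V2 = 266/2 = 133.0 mL

133.0 mL


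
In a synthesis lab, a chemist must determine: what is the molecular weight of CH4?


M(CH4) = 1×12.01 + 4×1.008
= 12.01 + 4.03
= 16.04 g/mol

16.04 g/mol


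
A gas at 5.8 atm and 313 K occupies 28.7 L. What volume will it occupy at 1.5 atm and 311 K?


P1V1/T1 = P2V2/T2
V2 = P1V1T2/(T1P2)
= 5.8×28.7×311/(313×1.5)
= 110.264 L

110.264 L


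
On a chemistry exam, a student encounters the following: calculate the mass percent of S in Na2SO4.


M(Na2SO4) = 2×22.99 + 1×32.07 + 4×16.0 = 142.05 g/mol
Mass of S = 1 × 32.07 = 32.07 g/mol
% S = 32.07/142.05 × 100 = 22.58%

22.58%


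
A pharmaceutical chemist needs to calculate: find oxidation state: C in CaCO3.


(+2) + x + 3(-2) = 0, so x = +4
Oxidation number: +4

+4


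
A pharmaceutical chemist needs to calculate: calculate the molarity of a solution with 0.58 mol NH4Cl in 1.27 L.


M = n/V = 0.58/1.27 = 0.457 mol/L

0.457 M


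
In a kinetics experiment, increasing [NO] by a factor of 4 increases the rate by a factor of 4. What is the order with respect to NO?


rate ∝ [NO]^n
4^n = 4 → n = 1
Order in NO: 1

1


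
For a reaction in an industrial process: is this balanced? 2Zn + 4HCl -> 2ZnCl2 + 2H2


Equation: 2Zn + 4HCl -> 2ZnCl2 + 2H2
Check atoms: Cl: 4=4, H: 4=4, Zn: 2=2
Balanced

Yes, balanced


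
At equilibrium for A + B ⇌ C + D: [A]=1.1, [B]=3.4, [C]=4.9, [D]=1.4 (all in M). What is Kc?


Kc = [C][D]/([A][B])
= (4.9^1 × 1.4^1)/(1.1^1 × 3.4^1)
= 6.86/3.74
= 1.834

1.834


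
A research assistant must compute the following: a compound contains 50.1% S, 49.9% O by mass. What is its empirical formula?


Assume 100 g sample. Moles of each element:
  S: 50.1/32.07 = 1.562 mol
  O: 49.9/16.0 = 3.119 mol
Divide by smallest (1.562):
  S: 1.562/1.562 = 1.0
  O: 3.119/1.562 = 2.0
Empirical formula: SO2

SO2


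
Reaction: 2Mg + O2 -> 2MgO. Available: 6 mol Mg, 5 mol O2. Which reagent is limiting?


Mole ratio available / coefficient:
  Mg: 6/2 = 3.000
  O2: 5/1 = 5.000
Smaller ratio is limiting.

Mg


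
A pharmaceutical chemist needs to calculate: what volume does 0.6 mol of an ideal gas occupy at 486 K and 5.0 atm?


PV = nRT  (R = 0.08206 L·atm/(mol·K))
V = nRT/P = 0.6×0.08206×486/5.0
= 4.786 L

4.786 L


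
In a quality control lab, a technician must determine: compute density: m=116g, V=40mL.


ρ = mass/volume
= 116/40
= 2.9 g/mL

2.9 g/mL


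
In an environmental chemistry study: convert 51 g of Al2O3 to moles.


M(Al2O3) = 101.96 g/mol
n = mass/M = 51/101.96 = 0.5002 mol

0.5002 mol


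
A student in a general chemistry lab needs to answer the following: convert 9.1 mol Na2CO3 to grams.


M(Na2CO3) = 105.99 g/mol
mass = n × M = 9.1 × 105.99 = 964.51 g

964.51 g


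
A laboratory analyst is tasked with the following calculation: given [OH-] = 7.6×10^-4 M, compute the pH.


pOH = -log10([OH-]) = -log10(7.6×10^-4)
= 4 - log10(7.6) = 3.12
pH = 14 - pOH = 14 - 3.12 = 10.88

10.88


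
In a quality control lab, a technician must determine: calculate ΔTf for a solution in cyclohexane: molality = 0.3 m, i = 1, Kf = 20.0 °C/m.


ΔTf = Kf × m × i
= 20.0 × 0.3 × 1
= 6.0 °C

6.0 °C


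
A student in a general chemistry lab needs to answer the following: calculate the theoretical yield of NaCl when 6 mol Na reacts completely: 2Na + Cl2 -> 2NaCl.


Mole ratio NaCl:Na = 2:2
n(NaCl) = 6 × 2/2 = 6.000 mol
mass = 6.000 × 58.44 = 350.64 g

350.64 g


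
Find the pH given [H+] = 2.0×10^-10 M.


pH = -log10([H+]) = -log10(2.0×10^-10)
= 10 - log10(2.0)
= 10 - 0.3
= 9.7

9.7


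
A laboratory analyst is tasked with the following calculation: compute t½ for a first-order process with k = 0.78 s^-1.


t½ = ln2/k = 0.693147/(0.78 s^-1)
= 0.8887 s

0.8887 s


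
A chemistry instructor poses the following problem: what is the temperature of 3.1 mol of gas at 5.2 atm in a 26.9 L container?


PV = nRT  (R = 0.08206 L·atm/(mol·K))
T = PV/(nR) = 5.2×26.9/(3.1×0.08206)
= 139.88/0.254386
= 549.87 K

549.87 K


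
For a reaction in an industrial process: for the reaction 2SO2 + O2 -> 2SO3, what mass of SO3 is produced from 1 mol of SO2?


Mole ratio SO3:SO2 = 2:2
n(SO3) = 1 × 2/2 = 1.000 mol
mass = 1.000 × 80.07 = 80.07 g

80.07 g


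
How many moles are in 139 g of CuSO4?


M(CuSO4) = 159.62 g/mol
n = mass/M = 139/159.62 = 0.8708 mol

0.8708 mol


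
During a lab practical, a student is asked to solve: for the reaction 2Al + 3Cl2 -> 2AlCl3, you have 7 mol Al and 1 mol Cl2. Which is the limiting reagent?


Mole ratio available / coefficient:
  Al: 7/2 = 3.500
  Cl2: 1/3 = 0.333
Smaller ratio is limiting.

Cl2


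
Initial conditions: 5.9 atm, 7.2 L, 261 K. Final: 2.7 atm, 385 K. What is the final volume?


P1V1/T1 = P2V2/T2
V2 = P1V1T2/(T1P2)
= 5.9×7.2×385/(261×2.7)
= 23.208 L

23.208 L


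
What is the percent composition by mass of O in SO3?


M(SO3) = 1×32.07 + 3×16.0 = 80.07 g/mol
Mass of O = 3 × 16.0 = 48.00 g/mol
% O = 48.00/80.07 × 100 = 59.95%

59.95%


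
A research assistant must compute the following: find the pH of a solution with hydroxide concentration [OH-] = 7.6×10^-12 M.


pOH = -log10([OH-]) = -log10(7.6×10^-12)
= 12 - log10(7.6) = 11.12
pH = 14 - pOH = 14 - 11.12 = 2.88

2.88


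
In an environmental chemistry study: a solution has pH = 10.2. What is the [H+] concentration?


[H+] = 10^(-pH) = 10^(-10.2)
= 6.31×10^-11 M

6.31×10^-11 M


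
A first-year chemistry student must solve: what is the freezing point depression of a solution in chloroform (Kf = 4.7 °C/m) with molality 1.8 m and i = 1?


ΔTf = Kf × m × i
= 4.7 × 1.8 × 1
= 8.46 °C

8.46 °C


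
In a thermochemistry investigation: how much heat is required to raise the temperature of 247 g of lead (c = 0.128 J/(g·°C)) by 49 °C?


q = mcΔT = 247 × 0.128 × 49
= 1549.18 J

1549.18 J


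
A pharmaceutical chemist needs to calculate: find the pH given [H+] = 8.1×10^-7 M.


pH = -log10([H+]) = -log10(8.1×10^-7)
= 7 - log10(8.1)
= 7 - 0.91
= 6.09

6.09


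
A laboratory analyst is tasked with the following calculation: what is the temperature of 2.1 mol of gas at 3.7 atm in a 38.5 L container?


PV = nRT  (R = 0.08206 L·atm/(mol·K))
T = PV/(nR) = 3.7×38.5/(2.1×0.08206)
= 142.45/0.172326
= 826.63 K

826.63 K


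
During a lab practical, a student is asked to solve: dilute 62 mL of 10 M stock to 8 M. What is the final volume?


C1V1 = C2V2
10 × 62 = 8 × V2
V2 = 620/8 = 77.5 mL

77.5 mL


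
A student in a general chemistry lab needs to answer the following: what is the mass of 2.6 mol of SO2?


M(SO2) = 64.07 g/mol
mass = n × M = 2.6 × 64.07 = 166.58 g

166.58 g


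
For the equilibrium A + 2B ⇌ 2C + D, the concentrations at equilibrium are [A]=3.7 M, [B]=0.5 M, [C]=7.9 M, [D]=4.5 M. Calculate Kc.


Kc = [C]^2[D]/([A][B]^2)
= (7.9^2 × 4.5^1)/(3.7^1 × 0.5^2)
= 280.845/0.925
= 303.6

303.6


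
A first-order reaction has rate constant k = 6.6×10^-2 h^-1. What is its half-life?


t½ = ln2/k = 0.693147/(6.6×10^-2 h^-1)
= 10.50 h

10.50 h


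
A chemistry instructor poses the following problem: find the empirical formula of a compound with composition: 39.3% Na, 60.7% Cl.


Assume 100 g sample. Moles of each element:
  Na: 39.3/22.99 = 1.709 mol
  Cl: 60.7/35.45 = 1.712 mol
Divide by smallest (1.709):
  Na: 1.709/1.709 = 1.0
  Cl: 1.712/1.709 = 1.0
Empirical formula: NaCl

NaCl


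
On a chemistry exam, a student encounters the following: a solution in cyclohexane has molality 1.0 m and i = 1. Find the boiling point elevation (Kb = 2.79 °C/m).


ΔTb = Kb × m × i
= 2.79 × 1.0 × 1
= 2.79 °C

2.79 °C


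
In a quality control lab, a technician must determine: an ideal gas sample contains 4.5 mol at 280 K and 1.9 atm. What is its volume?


PV = nRT  (R = 0.08206 L·atm/(mol·K))
V = nRT/P = 4.5×0.08206×280/1.9
= 54.419 L

54.419 L


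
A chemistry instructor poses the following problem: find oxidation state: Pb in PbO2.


x + 2(-2) = 0, so x = +4
Oxidation number: +4

+4


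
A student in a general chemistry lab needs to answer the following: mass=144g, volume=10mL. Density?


ρ = mass/volume
= 144/10
= 14.4 g/mL

14.4 g/mL


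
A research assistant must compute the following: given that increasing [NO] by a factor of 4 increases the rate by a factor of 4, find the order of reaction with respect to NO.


rate ∝ [NO]^n
4^n = 4 → n = 1
Order in NO: 1

1


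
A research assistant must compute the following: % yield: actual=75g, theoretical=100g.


% yield = actual/theoretical × 100
= 75/100 × 100
= 75.0%

75.0%


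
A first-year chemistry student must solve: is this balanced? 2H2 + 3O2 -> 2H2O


Equation: 2H2 + 3O2 -> 2H2O
Check atoms: H: 4=4, O: 6≠2
Not balanced

No, not balanced


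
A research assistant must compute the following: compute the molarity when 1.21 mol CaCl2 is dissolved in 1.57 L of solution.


M = n/V = 1.21/1.57 = 0.771 mol/L

0.771 M


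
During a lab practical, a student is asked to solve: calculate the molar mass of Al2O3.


M(Al2O3) = 2×26.98 + 3×16.0
= 53.96 + 48.0
= 101.96 g/mol

101.96 g/mol


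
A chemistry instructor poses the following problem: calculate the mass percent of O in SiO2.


M(SiO2) = 1×28.09 + 2×16.0 = 60.09 g/mol
Mass of O = 2 × 16.0 = 32.00 g/mol
% O = 32.00/60.09 × 100 = 53.25%

53.25%


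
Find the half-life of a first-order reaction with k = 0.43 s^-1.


t½ = ln2/k = 0.693147/(0.43 s^-1)
= 1.612 s

1.612 s


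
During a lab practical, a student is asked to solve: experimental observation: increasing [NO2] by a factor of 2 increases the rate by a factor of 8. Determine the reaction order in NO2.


rate ∝ [NO2]^n
2^n = 8 → n = 3
Order in NO2: 3

3


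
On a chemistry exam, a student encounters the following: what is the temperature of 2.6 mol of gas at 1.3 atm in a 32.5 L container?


PV = nRT  (R = 0.08206 L·atm/(mol·K))
T = PV/(nR) = 1.3×32.5/(2.6×0.08206)
= 42.25/0.213356
= 198.03 K

198.03 K


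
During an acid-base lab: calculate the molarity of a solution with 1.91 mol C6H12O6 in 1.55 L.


M = n/V = 1.91/1.55 = 1.232 mol/L

1.232 M


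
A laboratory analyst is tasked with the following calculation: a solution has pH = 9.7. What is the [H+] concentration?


[H+] = 10^(-pH) = 10^(-9.7)
= 2.0×10^-10 M

2.0×10^-10 M


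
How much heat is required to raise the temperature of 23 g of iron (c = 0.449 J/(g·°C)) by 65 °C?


q = mcΔT = 23 × 0.449 × 65
= 671.26 J

671.26 J


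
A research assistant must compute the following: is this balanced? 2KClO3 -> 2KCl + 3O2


Equation: 2KClO3 -> 2KCl + 3O2
Check atoms: Cl: 2=2, K: 2=2, O: 6=6
Balanced

Yes, balanced


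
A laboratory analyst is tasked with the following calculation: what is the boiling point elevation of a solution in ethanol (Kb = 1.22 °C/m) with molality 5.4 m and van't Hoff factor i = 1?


ΔTb = Kb × m × i
= 1.22 × 5.4 × 1
= 6.588 °C

6.588 °C


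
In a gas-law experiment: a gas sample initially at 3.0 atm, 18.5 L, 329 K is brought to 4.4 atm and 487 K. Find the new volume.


P1V1/T1 = P2V2/T2
V2 = P1V1T2/(T1P2)
= 3.0×18.5×487/(329×4.4)
= 18.671 L

18.671 L


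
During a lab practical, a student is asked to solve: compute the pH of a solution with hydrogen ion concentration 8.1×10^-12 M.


pH = -log10([H+]) = -log10(8.1×10^-12)
= 12 - log10(8.1)
= 12 - 0.91
= 11.09

11.09


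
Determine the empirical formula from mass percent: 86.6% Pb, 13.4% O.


Assume 100 g sample. Moles of each element:
  Pb: 86.6/207.2 = 0.418 mol
  O: 13.4/16.0 = 0.838 mol
Divide by smallest (0.418):
  Pb: 0.418/0.418 = 1.0
  O: 0.838/0.418 = 2.0
Empirical formula: PbO2

PbO2


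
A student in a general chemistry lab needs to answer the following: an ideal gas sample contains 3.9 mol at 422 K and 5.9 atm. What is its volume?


PV = nRT  (R = 0.08206 L·atm/(mol·K))
V = nRT/P = 3.9×0.08206×422/5.9
= 22.891 L

22.891 L


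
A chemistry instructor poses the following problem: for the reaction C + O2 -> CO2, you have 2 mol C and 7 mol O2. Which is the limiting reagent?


Mole ratio available / coefficient:
  C: 2/1 = 2.000
  O2: 7/1 = 7.000
Smaller ratio is limiting.

C


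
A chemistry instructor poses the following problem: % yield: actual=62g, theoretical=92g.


% yield = actual/theoretical × 100
= 62/92 × 100
= 67.39%

67.39%


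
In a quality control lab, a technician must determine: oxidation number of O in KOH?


O is usually -2
Oxidation number: -2

-2


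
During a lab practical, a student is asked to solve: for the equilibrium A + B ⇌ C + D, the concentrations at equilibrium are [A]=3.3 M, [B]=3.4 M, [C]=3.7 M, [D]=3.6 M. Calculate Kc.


Kc = [C][D]/([A][B])
= (3.7^1 × 3.6^1)/(3.3^1 × 3.4^1)
= 13.32/11.22
= 1.187

1.187


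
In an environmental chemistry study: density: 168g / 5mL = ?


ρ = mass/volume
= 168/5
= 33.6 g/mL

33.6 g/mL


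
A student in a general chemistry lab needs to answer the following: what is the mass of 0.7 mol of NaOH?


M(NaOH) = 40.0 g/mol
mass = n × M = 0.7 × 40.0 = 28.00 g

28.00 g


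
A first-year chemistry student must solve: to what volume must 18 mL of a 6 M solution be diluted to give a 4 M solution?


C1V1 = C2V2
6 × 18 = 4 × V2
V2 = 108/4 = 27.0 mL

27.0 mL


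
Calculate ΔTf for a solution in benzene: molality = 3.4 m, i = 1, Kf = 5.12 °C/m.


ΔTf = Kf × m × i
= 5.12 × 3.4 × 1
= 17.408 °C

17.408 °C


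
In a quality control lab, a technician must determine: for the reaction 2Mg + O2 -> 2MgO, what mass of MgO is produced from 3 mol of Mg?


Mole ratio MgO:Mg = 2:2
n(MgO) = 3 × 2/2 = 3.000 mol
mass = 3.000 × 40.31 = 120.93 g

120.93 g


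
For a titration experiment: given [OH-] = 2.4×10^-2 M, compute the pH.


pOH = -log10([OH-]) = -log10(2.4×10^-2)
= 2 - log10(2.4) = 1.62
pH = 14 - pOH = 14 - 1.62 = 12.38

12.38


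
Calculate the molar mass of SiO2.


M(SiO2) = 1×28.09 + 2×16.0
= 28.09 + 32.0
= 60.09 g/mol

60.09 g/mol


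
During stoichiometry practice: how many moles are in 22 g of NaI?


M(NaI) = 149.89 g/mol
n = mass/M = 22/149.89 = 0.1468 mol

0.1468 mol


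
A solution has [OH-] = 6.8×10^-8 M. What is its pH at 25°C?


pOH = -log10([OH-]) = -log10(6.8×10^-8)
= 8 - log10(6.8) = 7.17
pH = 14 - pOH = 14 - 7.17 = 6.83

6.83


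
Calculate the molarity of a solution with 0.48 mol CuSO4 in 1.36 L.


M = n/V = 0.48/1.36 = 0.353 mol/L

0.353 M


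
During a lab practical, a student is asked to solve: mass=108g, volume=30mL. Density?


ρ = mass/volume
= 108/30
= 3.6 g/mL

3.6 g/mL


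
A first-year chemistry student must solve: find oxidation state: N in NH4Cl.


x + 4(+1) + (-1) = 0, so x = -3
Oxidation number: -3

-3


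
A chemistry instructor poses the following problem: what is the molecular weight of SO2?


M(SO2) = 1×32.07 + 2×16.0
= 32.07 + 32.0
= 64.07 g/mol

64.07 g/mol


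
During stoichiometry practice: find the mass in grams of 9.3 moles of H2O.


M(H2O) = 18.02 g/mol
mass = n × M = 9.3 × 18.02 = 167.59 g

167.59 g


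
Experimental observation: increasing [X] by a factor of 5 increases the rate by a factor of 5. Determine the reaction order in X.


rate ∝ [X]^n
5^n = 5 → n = 1
Order in X: 1

1


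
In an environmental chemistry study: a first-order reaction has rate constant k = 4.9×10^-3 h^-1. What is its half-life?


t½ = ln2/k = 0.693147/(4.9×10^-3 h^-1)
= 141.5 h

141.5 h


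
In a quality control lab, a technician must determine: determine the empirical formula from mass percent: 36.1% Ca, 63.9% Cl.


Assume 100 g sample. Moles of each element:
  Ca: 36.1/40.08 = 0.901 mol
  Cl: 63.9/35.45 = 1.803 mol
Divide by smallest (0.901):
  Ca: 0.901/0.901 = 1.0
  Cl: 1.803/0.901 = 2.0
Empirical formula: CaCl2

CaCl2


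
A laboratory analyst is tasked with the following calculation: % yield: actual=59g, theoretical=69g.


% yield = actual/theoretical × 100
= 59/69 × 100
= 85.51%

85.51%


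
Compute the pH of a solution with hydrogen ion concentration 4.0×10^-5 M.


pH = -log10([H+]) = -log10(4.0×10^-5)
= 5 - log10(4.0)
= 5 - 0.6
= 4.4

4.4


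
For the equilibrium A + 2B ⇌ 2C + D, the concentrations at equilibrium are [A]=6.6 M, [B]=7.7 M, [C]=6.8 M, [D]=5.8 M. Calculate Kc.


Kc = [C]^2[D]/([A][B]^2)
= (6.8^2 × 5.8^1)/(6.6^1 × 7.7^2)
= 268.192/391.314
= 0.6854

0.6854


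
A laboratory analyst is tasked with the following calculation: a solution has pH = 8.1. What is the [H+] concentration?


[H+] = 10^(-pH) = 10^(-8.1)
= 7.94×10^-9 M

7.94×10^-9 M


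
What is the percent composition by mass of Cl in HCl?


M(HCl) = 1×1.008 + 1×35.45 = 36.458 g/mol
Mass of Cl = 1 × 35.45 = 35.45 g/mol
% Cl = 35.45/36.458 × 100 = 97.24%

97.24%


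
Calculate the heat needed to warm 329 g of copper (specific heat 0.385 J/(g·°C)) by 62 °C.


q = mcΔT = 329 × 0.385 × 62
= 7853.23 J

7853.23 J


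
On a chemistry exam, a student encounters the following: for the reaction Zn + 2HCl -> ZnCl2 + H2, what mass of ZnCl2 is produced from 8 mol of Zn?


Mole ratio ZnCl2:Zn = 1:1
n(ZnCl2) = 8 × 1/1 = 8.000 mol
mass = 8.000 × 136.28 = 1090.24 g

1090.24 g


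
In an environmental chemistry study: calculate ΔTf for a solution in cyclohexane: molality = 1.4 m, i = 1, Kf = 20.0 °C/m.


ΔTf = Kf × m × i
= 20.0 × 1.4 × 1
= 28.0 °C

28.0 °C


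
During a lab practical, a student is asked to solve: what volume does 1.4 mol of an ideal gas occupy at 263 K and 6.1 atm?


PV = nRT  (R = 0.08206 L·atm/(mol·K))
V = nRT/P = 1.4×0.08206×263/6.1
= 4.953 L

4.953 L


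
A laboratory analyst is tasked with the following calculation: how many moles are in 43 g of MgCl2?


M(MgCl2) = 95.21 g/mol
n = mass/M = 43/95.21 = 0.4516 mol

0.4516 mol


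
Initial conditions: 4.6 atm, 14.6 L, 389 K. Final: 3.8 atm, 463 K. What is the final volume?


P1V1/T1 = P2V2/T2
V2 = P1V1T2/(T1P2)
= 4.6×14.6×463/(389×3.8)
= 21.036 L

21.036 L


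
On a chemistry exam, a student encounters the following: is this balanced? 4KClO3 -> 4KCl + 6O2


Equation: 4KClO3 -> 4KCl + 6O2
Check atoms: Cl: 4=4, K: 4=4, O: 12=12
Balanced

Yes, balanced


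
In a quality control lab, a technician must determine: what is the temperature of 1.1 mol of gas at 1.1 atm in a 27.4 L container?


PV = nRT  (R = 0.08206 L·atm/(mol·K))
T = PV/(nR) = 1.1×27.4/(1.1×0.08206)
= 30.14/0.090266
= 333.90 K

333.90 K


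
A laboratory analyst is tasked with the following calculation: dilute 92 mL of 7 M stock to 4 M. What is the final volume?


C1V1 = C2V2
7 × 92 = 4 × V2
V2 = 644/4 = 161.0 mL

161.0 mL


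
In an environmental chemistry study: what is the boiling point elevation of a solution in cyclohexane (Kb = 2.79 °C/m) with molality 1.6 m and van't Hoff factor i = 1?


ΔTb = Kb × m × i
= 2.79 × 1.6 × 1
= 4.464 °C

4.464 °C


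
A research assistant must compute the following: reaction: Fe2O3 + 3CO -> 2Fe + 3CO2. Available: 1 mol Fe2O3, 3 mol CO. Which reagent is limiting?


Mole ratio available / coefficient:
  Fe2O3: 1/1 = 1.000
  CO: 3/3 = 1.000
Smaller ratio is limiting.

neither (stoichiometric); Fe2O3 and CO are fully consumed


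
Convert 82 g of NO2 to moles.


M(NO2) = 46.01 g/mol
n = mass/M = 82/46.01 = 1.7822 mol

1.7822 mol


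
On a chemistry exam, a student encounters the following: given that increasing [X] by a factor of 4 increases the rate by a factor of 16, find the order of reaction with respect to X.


rate ∝ [X]^n
4^n = 16 → n = 2
Order in X: 2

2


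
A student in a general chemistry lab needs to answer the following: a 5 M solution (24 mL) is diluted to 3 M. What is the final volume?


C1V1 = C2V2
5 × 24 = 3 × V2
V2 = 120/3 = 40.0 mL

40.0 mL


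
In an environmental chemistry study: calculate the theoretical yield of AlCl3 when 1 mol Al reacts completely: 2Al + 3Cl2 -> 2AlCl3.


Mole ratio AlCl3:Al = 2:2
n(AlCl3) = 1 × 2/2 = 1.000 mol
mass = 1.000 × 133.33 = 133.33 g

133.33 g


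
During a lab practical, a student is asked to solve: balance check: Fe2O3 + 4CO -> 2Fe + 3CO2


Equation: Fe2O3 + 4CO -> 2Fe + 3CO2
Check atoms: C: 4≠3, Fe: 2=2, O: 7≠6
Not balanced

No, not balanced


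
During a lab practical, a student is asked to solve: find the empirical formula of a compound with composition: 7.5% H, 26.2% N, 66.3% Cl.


Assume 100 g sample. Moles of each element:
  H: 7.5/1.008 = 7.44 mol
  N: 26.2/14.01 = 1.87 mol
  Cl: 66.3/35.45 = 1.87 mol
Divide by smallest (1.87):
  H: 7.44/1.87 = 3.98
  N: 1.87/1.87 = 1.0
  Cl: 1.87/1.87 = 1.0
Empirical formula: NH4Cl

NH4Cl


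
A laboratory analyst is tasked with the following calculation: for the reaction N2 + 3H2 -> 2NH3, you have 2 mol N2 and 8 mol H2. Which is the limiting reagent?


Mole ratio available / coefficient:
  N2: 2/1 = 2.000
  H2: 8/3 = 2.667
Smaller ratio is limiting.

N2


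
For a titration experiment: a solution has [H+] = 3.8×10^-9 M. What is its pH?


pH = -log10([H+]) = -log10(3.8×10^-9)
= 9 - log10(3.8)
= 9 - 0.58
= 8.42

8.42


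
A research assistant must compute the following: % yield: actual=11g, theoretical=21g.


% yield = actual/theoretical × 100
= 11/21 × 100
= 52.38%

52.38%


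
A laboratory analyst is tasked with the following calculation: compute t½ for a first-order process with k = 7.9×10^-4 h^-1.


t½ = ln2/k = 0.693147/(7.9×10^-4 h^-1)
= 877.4 h

877.4 h


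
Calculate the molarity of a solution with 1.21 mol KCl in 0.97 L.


M = n/V = 1.21/0.97 = 1.247 mol/L

1.247 M


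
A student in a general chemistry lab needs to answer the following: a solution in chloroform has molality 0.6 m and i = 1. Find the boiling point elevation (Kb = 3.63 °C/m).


ΔTb = Kb × m × i
= 3.63 × 0.6 × 1
= 2.178 °C

2.178 °C


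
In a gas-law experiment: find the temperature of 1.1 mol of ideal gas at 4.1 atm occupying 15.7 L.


PV = nRT  (R = 0.08206 L·atm/(mol·K))
T = PV/(nR) = 4.1×15.7/(1.1×0.08206)
= 64.37/0.090266
= 713.11 K

713.11 K


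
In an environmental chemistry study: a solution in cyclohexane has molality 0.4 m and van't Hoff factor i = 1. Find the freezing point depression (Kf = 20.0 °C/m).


ΔTf = Kf × m × i
= 20.0 × 0.4 × 1
= 8.0 °C

8.0 °C


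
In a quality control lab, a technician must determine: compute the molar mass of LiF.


M(LiF) = 1×6.94 + 1×19.0
= 6.94 + 19.0
= 25.94 g/mol

25.94 g/mol


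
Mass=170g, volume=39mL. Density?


ρ = mass/volume
= 170/39
= 4.359 g/mL

4.359 g/mL


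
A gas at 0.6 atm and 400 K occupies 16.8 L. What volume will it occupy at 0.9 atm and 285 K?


P1V1/T1 = P2V2/T2
V2 = P1V1T2/(T1P2)
= 0.6×16.8×285/(400×0.9)
= 7.98 L

7.98 L


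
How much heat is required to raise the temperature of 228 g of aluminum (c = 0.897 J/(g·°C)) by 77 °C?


q = mcΔT = 228 × 0.897 × 77
= 15747.73 J

15747.73 J


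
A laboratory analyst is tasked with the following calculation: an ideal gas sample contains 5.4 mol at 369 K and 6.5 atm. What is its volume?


PV = nRT  (R = 0.08206 L·atm/(mol·K))
V = nRT/P = 5.4×0.08206×369/6.5
= 25.156 L

25.156 L


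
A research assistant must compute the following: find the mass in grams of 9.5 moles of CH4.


M(CH4) = 16.04 g/mol
mass = n × M = 9.5 × 16.04 = 152.38 g

152.38 g


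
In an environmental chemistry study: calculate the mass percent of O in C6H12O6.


M(C6H12O6) = 6×12.01 + 12×1.008 + 6×16.0 = 180.156 g/mol
Mass of O = 6 × 16.0 = 96.00 g/mol
% O = 96.00/180.156 × 100 = 53.29%

53.29%


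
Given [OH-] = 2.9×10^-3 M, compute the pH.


pOH = -log10([OH-]) = -log10(2.9×10^-3)
= 3 - log10(2.9) = 2.54
pH = 14 - pOH = 14 - 2.54 = 11.46

11.46


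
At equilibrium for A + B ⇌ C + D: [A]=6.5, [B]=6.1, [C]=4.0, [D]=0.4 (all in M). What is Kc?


Kc = [C][D]/([A][B])
= (4.0^1 × 0.4^1)/(6.5^1 × 6.1^1)
= 1.6/39.65
= 0.04035

0.04035


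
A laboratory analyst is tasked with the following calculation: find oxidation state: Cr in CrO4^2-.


x + 4(-2) = -2, so x = +6
Oxidation number: +6

+6


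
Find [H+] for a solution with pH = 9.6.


[H+] = 10^(-pH) = 10^(-9.6)
= 2.51×10^-10 M

2.51×10^-10 M


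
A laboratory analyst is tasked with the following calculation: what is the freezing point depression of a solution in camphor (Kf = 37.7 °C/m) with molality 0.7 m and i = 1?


ΔTf = Kf × m × i
= 37.7 × 0.7 × 1
= 26.39 °C

26.39 °C


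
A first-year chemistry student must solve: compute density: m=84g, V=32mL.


ρ = mass/volume
= 84/32
= 2.625 g/mL

2.625 g/mL


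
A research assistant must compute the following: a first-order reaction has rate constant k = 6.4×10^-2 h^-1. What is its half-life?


t½ = ln2/k = 0.693147/(6.4×10^-2 h^-1)
= 10.83 h

10.83 h


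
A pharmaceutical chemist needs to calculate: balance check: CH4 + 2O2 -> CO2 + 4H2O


Equation: CH4 + 2O2 -> CO2 + 4H2O
Check atoms: C: 1=1, H: 4≠8, O: 4≠6
Not balanced

No, not balanced


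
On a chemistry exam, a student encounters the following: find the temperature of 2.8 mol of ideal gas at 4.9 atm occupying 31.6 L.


PV = nRT  (R = 0.08206 L·atm/(mol·K))
T = PV/(nR) = 4.9×31.6/(2.8×0.08206)
= 154.84/0.229768
= 673.90 K

673.90 K


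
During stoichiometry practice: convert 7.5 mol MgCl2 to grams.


M(MgCl2) = 95.21 g/mol
mass = n × M = 7.5 × 95.21 = 714.08 g

714.08 g


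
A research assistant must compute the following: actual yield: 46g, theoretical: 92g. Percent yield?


% yield = actual/theoretical × 100
= 46/92 × 100
= 50.0%

50.0%


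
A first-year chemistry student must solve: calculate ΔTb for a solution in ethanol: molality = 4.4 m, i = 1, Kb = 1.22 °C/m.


ΔTb = Kb × m × i
= 1.22 × 4.4 × 1
= 5.368 °C

5.368 °C


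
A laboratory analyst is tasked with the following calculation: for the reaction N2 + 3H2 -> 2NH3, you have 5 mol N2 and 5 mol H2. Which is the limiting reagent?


Mole ratio available / coefficient:
  N2: 5/1 = 5.000
  H2: 5/3 = 1.667
Smaller ratio is limiting.

H2


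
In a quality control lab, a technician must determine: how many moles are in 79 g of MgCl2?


M(MgCl2) = 95.21 g/mol
n = mass/M = 79/95.21 = 0.8297 mol

0.8297 mol


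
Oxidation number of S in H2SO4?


2(+1) + x + 4(-2) = 0, so x = +6
Oxidation number: +6

+6


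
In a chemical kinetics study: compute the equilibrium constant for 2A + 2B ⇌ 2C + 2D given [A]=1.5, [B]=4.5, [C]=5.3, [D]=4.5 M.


Kc = [C]^2[D]^2/([A]^2[B]^2)
= (5.3^2 × 4.5^2)/(1.5^2 × 4.5^2)
= 568.8225/45.5625
= 12.48

12.48


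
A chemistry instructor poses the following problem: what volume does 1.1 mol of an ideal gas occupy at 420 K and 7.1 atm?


PV = nRT  (R = 0.08206 L·atm/(mol·K))
V = nRT/P = 1.1×0.08206×420/7.1
= 5.34 L

5.34 L


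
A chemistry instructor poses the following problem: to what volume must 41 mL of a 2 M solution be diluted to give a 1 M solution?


C1V1 = C2V2
2 × 41 = 1 × V2
V2 = 82/1 = 82.0 mL

82.0 mL


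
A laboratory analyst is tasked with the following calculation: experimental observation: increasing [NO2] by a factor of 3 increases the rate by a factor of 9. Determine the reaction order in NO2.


rate ∝ [NO2]^n
3^n = 9 → n = 2
Order in NO2: 2

2


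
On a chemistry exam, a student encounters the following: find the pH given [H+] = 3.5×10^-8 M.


pH = -log10([H+]) = -log10(3.5×10^-8)
= 8 - log10(3.5)
= 8 - 0.54
= 7.46

7.46


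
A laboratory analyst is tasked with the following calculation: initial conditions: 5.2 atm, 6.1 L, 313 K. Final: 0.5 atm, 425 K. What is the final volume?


P1V1/T1 = P2V2/T2
V2 = P1V1T2/(T1P2)
= 5.2×6.1×425/(313×0.5)
= 86.141 L

86.141 L


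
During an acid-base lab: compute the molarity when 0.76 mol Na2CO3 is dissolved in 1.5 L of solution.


M = n/V = 0.76/1.5 = 0.507 mol/L

0.507 M


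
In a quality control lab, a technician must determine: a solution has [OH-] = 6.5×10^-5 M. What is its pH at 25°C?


pOH = -log10([OH-]) = -log10(6.5×10^-5)
= 5 - log10(6.5) = 4.19
pH = 14 - pOH = 14 - 4.19 = 9.81

9.81


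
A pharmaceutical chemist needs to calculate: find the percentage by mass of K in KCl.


M(KCl) = 1×39.1 + 1×35.45 = 74.55 g/mol
Mass of K = 1 × 39.1 = 39.10 g/mol
% K = 39.10/74.55 × 100 = 52.45%

52.45%


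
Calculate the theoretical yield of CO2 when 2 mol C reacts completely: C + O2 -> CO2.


Mole ratio CO2:C = 1:1
n(CO2) = 2 × 1/1 = 2.000 mol
mass = 2.000 × 44.01 = 88.02 g

88.02 g


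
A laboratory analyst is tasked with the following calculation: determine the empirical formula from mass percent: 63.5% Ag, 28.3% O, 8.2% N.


Assume 100 g sample. Moles of each element:
  Ag: 63.5/107.87 = 0.589 mol
  O: 28.3/16.0 = 1.769 mol
  N: 8.2/14.01 = 0.585 mol
Divide by smallest (0.585):
  Ag: 0.589/0.585 = 1.01
  O: 1.769/0.585 = 3.02
  N: 0.585/0.585 = 1.0
Empirical formula: AgNO3

AgNO3


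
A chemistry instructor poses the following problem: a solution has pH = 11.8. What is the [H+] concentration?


[H+] = 10^(-pH) = 10^(-11.8)
= 1.58×10^-12 M

1.58×10^-12 M


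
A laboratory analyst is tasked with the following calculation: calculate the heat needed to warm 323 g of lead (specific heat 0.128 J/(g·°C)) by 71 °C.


q = mcΔT = 323 × 0.128 × 71
= 2935.42 J

2935.42 J
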